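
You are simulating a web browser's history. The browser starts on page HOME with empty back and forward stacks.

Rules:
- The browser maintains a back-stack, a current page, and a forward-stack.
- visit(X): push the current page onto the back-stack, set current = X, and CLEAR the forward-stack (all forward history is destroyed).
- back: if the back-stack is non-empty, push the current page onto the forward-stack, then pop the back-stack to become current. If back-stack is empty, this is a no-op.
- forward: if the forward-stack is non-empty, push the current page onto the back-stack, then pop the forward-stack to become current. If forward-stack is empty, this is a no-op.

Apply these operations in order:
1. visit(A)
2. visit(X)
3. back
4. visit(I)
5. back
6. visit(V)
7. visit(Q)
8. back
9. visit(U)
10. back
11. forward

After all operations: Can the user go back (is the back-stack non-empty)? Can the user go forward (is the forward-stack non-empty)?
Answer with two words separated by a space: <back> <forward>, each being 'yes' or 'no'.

After 1 (visit(A)): cur=A back=1 fwd=0
After 2 (visit(X)): cur=X back=2 fwd=0
After 3 (back): cur=A back=1 fwd=1
After 4 (visit(I)): cur=I back=2 fwd=0
After 5 (back): cur=A back=1 fwd=1
After 6 (visit(V)): cur=V back=2 fwd=0
After 7 (visit(Q)): cur=Q back=3 fwd=0
After 8 (back): cur=V back=2 fwd=1
After 9 (visit(U)): cur=U back=3 fwd=0
After 10 (back): cur=V back=2 fwd=1
After 11 (forward): cur=U back=3 fwd=0

Answer: yes no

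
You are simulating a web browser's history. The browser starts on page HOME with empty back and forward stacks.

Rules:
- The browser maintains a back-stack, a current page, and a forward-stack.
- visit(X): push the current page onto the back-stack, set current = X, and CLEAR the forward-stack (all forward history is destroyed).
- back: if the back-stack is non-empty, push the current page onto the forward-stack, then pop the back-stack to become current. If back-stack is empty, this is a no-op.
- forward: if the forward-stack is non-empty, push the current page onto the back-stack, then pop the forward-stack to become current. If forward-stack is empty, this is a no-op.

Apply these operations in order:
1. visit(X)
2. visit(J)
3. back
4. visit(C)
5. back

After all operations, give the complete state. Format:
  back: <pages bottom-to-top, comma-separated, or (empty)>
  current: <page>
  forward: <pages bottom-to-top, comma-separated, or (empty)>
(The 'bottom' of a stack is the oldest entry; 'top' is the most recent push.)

Answer: back: HOME
current: X
forward: C

Derivation:
After 1 (visit(X)): cur=X back=1 fwd=0
After 2 (visit(J)): cur=J back=2 fwd=0
After 3 (back): cur=X back=1 fwd=1
After 4 (visit(C)): cur=C back=2 fwd=0
After 5 (back): cur=X back=1 fwd=1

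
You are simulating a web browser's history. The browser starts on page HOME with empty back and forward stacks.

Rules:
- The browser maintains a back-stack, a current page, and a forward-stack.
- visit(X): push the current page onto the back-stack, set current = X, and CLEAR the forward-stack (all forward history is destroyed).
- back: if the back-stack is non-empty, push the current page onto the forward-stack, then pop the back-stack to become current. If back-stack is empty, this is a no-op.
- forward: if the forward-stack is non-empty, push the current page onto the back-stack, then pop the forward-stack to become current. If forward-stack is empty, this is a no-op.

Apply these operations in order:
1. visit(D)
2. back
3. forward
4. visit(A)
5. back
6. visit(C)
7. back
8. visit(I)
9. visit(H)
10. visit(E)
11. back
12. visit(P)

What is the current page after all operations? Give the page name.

Answer: P

Derivation:
After 1 (visit(D)): cur=D back=1 fwd=0
After 2 (back): cur=HOME back=0 fwd=1
After 3 (forward): cur=D back=1 fwd=0
After 4 (visit(A)): cur=A back=2 fwd=0
After 5 (back): cur=D back=1 fwd=1
After 6 (visit(C)): cur=C back=2 fwd=0
After 7 (back): cur=D back=1 fwd=1
After 8 (visit(I)): cur=I back=2 fwd=0
After 9 (visit(H)): cur=H back=3 fwd=0
After 10 (visit(E)): cur=E back=4 fwd=0
After 11 (back): cur=H back=3 fwd=1
After 12 (visit(P)): cur=P back=4 fwd=0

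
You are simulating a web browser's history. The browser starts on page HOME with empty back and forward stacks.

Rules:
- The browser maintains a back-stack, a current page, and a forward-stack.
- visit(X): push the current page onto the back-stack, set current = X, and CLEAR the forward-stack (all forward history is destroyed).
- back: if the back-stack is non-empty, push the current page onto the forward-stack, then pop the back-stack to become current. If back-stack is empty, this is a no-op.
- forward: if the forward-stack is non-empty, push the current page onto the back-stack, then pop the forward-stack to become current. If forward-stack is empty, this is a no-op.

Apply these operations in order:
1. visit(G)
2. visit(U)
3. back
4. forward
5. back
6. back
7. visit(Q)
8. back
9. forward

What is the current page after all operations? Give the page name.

Answer: Q

Derivation:
After 1 (visit(G)): cur=G back=1 fwd=0
After 2 (visit(U)): cur=U back=2 fwd=0
After 3 (back): cur=G back=1 fwd=1
After 4 (forward): cur=U back=2 fwd=0
After 5 (back): cur=G back=1 fwd=1
After 6 (back): cur=HOME back=0 fwd=2
After 7 (visit(Q)): cur=Q back=1 fwd=0
After 8 (back): cur=HOME back=0 fwd=1
After 9 (forward): cur=Q back=1 fwd=0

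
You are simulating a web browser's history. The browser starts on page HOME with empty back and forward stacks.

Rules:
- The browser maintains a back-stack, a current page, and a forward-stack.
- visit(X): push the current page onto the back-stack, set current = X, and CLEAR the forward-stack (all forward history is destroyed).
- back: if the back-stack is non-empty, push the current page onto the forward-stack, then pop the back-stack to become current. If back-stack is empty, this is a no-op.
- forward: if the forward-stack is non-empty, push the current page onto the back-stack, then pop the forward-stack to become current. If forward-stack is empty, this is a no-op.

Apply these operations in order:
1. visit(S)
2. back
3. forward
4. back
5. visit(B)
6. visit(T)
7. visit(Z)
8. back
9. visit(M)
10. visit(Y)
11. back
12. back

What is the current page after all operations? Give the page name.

After 1 (visit(S)): cur=S back=1 fwd=0
After 2 (back): cur=HOME back=0 fwd=1
After 3 (forward): cur=S back=1 fwd=0
After 4 (back): cur=HOME back=0 fwd=1
After 5 (visit(B)): cur=B back=1 fwd=0
After 6 (visit(T)): cur=T back=2 fwd=0
After 7 (visit(Z)): cur=Z back=3 fwd=0
After 8 (back): cur=T back=2 fwd=1
After 9 (visit(M)): cur=M back=3 fwd=0
After 10 (visit(Y)): cur=Y back=4 fwd=0
After 11 (back): cur=M back=3 fwd=1
After 12 (back): cur=T back=2 fwd=2

Answer: T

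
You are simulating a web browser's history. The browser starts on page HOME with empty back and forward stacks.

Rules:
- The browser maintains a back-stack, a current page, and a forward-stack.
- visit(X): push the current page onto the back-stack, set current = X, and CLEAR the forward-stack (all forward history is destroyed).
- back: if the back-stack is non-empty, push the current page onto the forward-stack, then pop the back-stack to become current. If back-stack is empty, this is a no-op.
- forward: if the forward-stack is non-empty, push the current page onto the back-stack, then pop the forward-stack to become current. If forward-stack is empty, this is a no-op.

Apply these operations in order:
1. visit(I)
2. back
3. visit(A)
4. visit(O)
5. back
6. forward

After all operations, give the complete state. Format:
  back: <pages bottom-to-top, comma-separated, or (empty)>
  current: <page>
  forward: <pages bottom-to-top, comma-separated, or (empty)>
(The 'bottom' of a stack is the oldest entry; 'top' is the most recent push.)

After 1 (visit(I)): cur=I back=1 fwd=0
After 2 (back): cur=HOME back=0 fwd=1
After 3 (visit(A)): cur=A back=1 fwd=0
After 4 (visit(O)): cur=O back=2 fwd=0
After 5 (back): cur=A back=1 fwd=1
After 6 (forward): cur=O back=2 fwd=0

Answer: back: HOME,A
current: O
forward: (empty)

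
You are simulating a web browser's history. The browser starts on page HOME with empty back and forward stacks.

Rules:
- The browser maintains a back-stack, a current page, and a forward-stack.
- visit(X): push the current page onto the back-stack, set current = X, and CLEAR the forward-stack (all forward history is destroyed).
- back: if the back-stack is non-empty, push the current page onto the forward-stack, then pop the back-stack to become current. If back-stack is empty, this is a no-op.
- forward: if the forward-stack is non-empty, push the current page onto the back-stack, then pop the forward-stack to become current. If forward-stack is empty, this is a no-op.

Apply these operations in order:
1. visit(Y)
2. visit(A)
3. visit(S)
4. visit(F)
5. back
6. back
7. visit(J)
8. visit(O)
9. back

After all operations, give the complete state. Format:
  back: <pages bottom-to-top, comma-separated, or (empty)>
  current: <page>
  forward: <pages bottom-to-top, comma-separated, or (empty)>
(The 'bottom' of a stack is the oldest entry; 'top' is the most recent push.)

Answer: back: HOME,Y,A
current: J
forward: O

Derivation:
After 1 (visit(Y)): cur=Y back=1 fwd=0
After 2 (visit(A)): cur=A back=2 fwd=0
After 3 (visit(S)): cur=S back=3 fwd=0
After 4 (visit(F)): cur=F back=4 fwd=0
After 5 (back): cur=S back=3 fwd=1
After 6 (back): cur=A back=2 fwd=2
After 7 (visit(J)): cur=J back=3 fwd=0
After 8 (visit(O)): cur=O back=4 fwd=0
After 9 (back): cur=J back=3 fwd=1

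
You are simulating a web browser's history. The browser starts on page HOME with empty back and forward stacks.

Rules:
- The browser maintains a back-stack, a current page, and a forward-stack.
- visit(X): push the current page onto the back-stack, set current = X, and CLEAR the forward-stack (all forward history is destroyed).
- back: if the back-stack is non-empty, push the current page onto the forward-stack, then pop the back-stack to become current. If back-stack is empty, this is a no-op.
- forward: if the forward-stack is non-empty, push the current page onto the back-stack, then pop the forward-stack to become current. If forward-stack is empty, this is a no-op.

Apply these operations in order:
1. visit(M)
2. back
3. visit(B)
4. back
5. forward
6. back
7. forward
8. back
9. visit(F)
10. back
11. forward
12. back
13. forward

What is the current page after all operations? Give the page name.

Answer: F

Derivation:
After 1 (visit(M)): cur=M back=1 fwd=0
After 2 (back): cur=HOME back=0 fwd=1
After 3 (visit(B)): cur=B back=1 fwd=0
After 4 (back): cur=HOME back=0 fwd=1
After 5 (forward): cur=B back=1 fwd=0
After 6 (back): cur=HOME back=0 fwd=1
After 7 (forward): cur=B back=1 fwd=0
After 8 (back): cur=HOME back=0 fwd=1
After 9 (visit(F)): cur=F back=1 fwd=0
After 10 (back): cur=HOME back=0 fwd=1
After 11 (forward): cur=F back=1 fwd=0
After 12 (back): cur=HOME back=0 fwd=1
After 13 (forward): cur=F back=1 fwd=0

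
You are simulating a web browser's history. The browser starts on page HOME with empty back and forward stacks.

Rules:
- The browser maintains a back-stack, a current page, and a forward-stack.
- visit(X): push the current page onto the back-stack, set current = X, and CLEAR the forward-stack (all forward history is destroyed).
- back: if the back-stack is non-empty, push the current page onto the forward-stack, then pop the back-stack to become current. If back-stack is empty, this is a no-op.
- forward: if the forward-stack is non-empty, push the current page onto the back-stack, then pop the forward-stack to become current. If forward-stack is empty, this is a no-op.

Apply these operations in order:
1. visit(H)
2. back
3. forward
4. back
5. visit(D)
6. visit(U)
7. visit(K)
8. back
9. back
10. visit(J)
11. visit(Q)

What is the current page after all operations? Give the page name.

After 1 (visit(H)): cur=H back=1 fwd=0
After 2 (back): cur=HOME back=0 fwd=1
After 3 (forward): cur=H back=1 fwd=0
After 4 (back): cur=HOME back=0 fwd=1
After 5 (visit(D)): cur=D back=1 fwd=0
After 6 (visit(U)): cur=U back=2 fwd=0
After 7 (visit(K)): cur=K back=3 fwd=0
After 8 (back): cur=U back=2 fwd=1
After 9 (back): cur=D back=1 fwd=2
After 10 (visit(J)): cur=J back=2 fwd=0
After 11 (visit(Q)): cur=Q back=3 fwd=0

Answer: Q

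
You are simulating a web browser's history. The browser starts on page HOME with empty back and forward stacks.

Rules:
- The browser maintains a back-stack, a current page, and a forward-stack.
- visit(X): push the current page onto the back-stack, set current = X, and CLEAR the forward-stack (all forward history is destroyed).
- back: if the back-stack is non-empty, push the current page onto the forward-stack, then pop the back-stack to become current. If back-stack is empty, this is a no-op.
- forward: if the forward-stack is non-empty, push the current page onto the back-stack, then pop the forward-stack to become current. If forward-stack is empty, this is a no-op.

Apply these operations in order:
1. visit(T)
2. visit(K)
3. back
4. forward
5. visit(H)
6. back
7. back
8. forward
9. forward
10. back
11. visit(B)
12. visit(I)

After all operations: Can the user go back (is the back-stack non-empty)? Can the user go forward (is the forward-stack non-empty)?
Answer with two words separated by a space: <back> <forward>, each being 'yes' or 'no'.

Answer: yes no

Derivation:
After 1 (visit(T)): cur=T back=1 fwd=0
After 2 (visit(K)): cur=K back=2 fwd=0
After 3 (back): cur=T back=1 fwd=1
After 4 (forward): cur=K back=2 fwd=0
After 5 (visit(H)): cur=H back=3 fwd=0
After 6 (back): cur=K back=2 fwd=1
After 7 (back): cur=T back=1 fwd=2
After 8 (forward): cur=K back=2 fwd=1
After 9 (forward): cur=H back=3 fwd=0
After 10 (back): cur=K back=2 fwd=1
After 11 (visit(B)): cur=B back=3 fwd=0
After 12 (visit(I)): cur=I back=4 fwd=0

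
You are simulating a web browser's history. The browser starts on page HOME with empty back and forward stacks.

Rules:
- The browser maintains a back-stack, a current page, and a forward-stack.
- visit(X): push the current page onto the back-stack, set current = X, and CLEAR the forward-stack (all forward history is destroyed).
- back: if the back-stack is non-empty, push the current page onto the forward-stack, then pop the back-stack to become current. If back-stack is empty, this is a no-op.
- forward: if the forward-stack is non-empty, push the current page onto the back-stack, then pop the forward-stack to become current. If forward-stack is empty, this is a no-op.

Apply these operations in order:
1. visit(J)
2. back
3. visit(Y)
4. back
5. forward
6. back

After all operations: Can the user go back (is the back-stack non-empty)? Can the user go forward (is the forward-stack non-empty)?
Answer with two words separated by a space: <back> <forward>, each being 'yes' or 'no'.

After 1 (visit(J)): cur=J back=1 fwd=0
After 2 (back): cur=HOME back=0 fwd=1
After 3 (visit(Y)): cur=Y back=1 fwd=0
After 4 (back): cur=HOME back=0 fwd=1
After 5 (forward): cur=Y back=1 fwd=0
After 6 (back): cur=HOME back=0 fwd=1

Answer: no yes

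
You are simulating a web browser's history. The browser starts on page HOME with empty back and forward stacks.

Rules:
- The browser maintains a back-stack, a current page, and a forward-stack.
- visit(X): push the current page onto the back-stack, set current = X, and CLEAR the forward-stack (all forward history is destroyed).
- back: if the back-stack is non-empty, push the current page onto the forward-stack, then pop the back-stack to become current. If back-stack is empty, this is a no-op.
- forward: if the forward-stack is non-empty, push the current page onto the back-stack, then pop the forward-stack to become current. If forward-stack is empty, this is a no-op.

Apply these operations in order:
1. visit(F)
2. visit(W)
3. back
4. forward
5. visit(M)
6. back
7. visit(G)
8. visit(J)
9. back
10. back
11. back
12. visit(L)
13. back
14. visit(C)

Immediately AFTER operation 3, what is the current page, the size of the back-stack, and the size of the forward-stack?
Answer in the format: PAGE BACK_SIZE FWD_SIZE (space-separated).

After 1 (visit(F)): cur=F back=1 fwd=0
After 2 (visit(W)): cur=W back=2 fwd=0
After 3 (back): cur=F back=1 fwd=1

F 1 1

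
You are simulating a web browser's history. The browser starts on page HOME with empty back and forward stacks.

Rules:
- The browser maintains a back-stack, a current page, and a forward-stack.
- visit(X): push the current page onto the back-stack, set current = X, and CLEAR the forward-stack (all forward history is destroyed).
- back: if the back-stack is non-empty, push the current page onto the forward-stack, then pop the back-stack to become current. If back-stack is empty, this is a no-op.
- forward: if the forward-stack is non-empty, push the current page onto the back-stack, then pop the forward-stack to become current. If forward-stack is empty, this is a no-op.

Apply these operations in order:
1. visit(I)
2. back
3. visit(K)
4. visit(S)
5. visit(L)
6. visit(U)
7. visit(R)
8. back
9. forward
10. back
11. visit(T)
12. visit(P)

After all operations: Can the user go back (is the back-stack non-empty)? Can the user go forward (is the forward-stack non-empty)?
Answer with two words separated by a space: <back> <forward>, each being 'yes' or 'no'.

Answer: yes no

Derivation:
After 1 (visit(I)): cur=I back=1 fwd=0
After 2 (back): cur=HOME back=0 fwd=1
After 3 (visit(K)): cur=K back=1 fwd=0
After 4 (visit(S)): cur=S back=2 fwd=0
After 5 (visit(L)): cur=L back=3 fwd=0
After 6 (visit(U)): cur=U back=4 fwd=0
After 7 (visit(R)): cur=R back=5 fwd=0
After 8 (back): cur=U back=4 fwd=1
After 9 (forward): cur=R back=5 fwd=0
After 10 (back): cur=U back=4 fwd=1
After 11 (visit(T)): cur=T back=5 fwd=0
After 12 (visit(P)): cur=P back=6 fwd=0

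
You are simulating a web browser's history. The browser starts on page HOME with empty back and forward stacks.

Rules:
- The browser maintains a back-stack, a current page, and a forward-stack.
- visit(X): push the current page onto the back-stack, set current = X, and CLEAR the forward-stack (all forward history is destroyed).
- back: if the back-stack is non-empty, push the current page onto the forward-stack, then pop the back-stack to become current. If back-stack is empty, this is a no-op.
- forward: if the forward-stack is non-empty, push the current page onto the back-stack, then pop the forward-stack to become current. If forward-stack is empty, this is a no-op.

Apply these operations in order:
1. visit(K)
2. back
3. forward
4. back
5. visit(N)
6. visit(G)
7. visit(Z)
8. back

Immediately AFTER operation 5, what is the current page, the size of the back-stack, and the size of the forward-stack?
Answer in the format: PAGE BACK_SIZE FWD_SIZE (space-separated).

After 1 (visit(K)): cur=K back=1 fwd=0
After 2 (back): cur=HOME back=0 fwd=1
After 3 (forward): cur=K back=1 fwd=0
After 4 (back): cur=HOME back=0 fwd=1
After 5 (visit(N)): cur=N back=1 fwd=0

N 1 0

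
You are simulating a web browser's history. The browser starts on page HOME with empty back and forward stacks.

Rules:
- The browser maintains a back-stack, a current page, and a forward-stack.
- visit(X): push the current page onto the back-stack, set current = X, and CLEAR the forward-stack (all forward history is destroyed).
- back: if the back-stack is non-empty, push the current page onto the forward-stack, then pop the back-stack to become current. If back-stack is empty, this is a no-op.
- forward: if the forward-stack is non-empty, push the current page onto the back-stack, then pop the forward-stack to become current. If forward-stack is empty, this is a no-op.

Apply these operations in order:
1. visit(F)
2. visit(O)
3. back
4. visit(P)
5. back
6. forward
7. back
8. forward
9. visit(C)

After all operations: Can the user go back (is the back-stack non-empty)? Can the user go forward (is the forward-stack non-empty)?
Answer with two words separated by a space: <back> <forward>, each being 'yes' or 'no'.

Answer: yes no

Derivation:
After 1 (visit(F)): cur=F back=1 fwd=0
After 2 (visit(O)): cur=O back=2 fwd=0
After 3 (back): cur=F back=1 fwd=1
After 4 (visit(P)): cur=P back=2 fwd=0
After 5 (back): cur=F back=1 fwd=1
After 6 (forward): cur=P back=2 fwd=0
After 7 (back): cur=F back=1 fwd=1
After 8 (forward): cur=P back=2 fwd=0
After 9 (visit(C)): cur=C back=3 fwd=0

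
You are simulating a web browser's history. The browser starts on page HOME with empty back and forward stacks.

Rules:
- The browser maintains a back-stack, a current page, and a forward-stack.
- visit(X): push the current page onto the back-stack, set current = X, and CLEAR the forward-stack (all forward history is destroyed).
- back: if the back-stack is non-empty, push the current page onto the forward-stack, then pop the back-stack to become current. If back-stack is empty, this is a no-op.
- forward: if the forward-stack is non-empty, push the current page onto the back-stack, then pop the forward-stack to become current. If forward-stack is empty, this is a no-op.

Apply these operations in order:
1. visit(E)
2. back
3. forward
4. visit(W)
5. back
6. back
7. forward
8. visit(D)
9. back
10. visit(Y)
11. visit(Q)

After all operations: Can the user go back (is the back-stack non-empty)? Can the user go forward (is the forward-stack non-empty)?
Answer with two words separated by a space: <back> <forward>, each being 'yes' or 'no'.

After 1 (visit(E)): cur=E back=1 fwd=0
After 2 (back): cur=HOME back=0 fwd=1
After 3 (forward): cur=E back=1 fwd=0
After 4 (visit(W)): cur=W back=2 fwd=0
After 5 (back): cur=E back=1 fwd=1
After 6 (back): cur=HOME back=0 fwd=2
After 7 (forward): cur=E back=1 fwd=1
After 8 (visit(D)): cur=D back=2 fwd=0
After 9 (back): cur=E back=1 fwd=1
After 10 (visit(Y)): cur=Y back=2 fwd=0
After 11 (visit(Q)): cur=Q back=3 fwd=0

Answer: yes no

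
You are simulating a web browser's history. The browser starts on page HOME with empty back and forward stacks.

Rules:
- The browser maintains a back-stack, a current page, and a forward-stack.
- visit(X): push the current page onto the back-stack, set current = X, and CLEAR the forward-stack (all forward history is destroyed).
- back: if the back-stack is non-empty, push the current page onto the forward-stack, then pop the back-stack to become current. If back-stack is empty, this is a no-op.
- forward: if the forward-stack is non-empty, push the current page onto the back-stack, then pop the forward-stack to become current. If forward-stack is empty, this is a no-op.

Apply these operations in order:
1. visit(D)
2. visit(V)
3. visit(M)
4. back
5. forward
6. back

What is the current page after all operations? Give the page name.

After 1 (visit(D)): cur=D back=1 fwd=0
After 2 (visit(V)): cur=V back=2 fwd=0
After 3 (visit(M)): cur=M back=3 fwd=0
After 4 (back): cur=V back=2 fwd=1
After 5 (forward): cur=M back=3 fwd=0
After 6 (back): cur=V back=2 fwd=1

Answer: V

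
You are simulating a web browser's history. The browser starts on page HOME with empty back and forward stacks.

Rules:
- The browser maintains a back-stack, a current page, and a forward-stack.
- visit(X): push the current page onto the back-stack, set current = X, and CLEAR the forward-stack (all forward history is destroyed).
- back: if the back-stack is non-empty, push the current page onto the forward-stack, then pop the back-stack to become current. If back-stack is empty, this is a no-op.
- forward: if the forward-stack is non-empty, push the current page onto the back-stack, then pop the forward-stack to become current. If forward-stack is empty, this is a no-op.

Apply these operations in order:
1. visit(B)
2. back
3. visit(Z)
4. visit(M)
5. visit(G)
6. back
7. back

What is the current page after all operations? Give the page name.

Answer: Z

Derivation:
After 1 (visit(B)): cur=B back=1 fwd=0
After 2 (back): cur=HOME back=0 fwd=1
After 3 (visit(Z)): cur=Z back=1 fwd=0
After 4 (visit(M)): cur=M back=2 fwd=0
After 5 (visit(G)): cur=G back=3 fwd=0
After 6 (back): cur=M back=2 fwd=1
After 7 (back): cur=Z back=1 fwd=2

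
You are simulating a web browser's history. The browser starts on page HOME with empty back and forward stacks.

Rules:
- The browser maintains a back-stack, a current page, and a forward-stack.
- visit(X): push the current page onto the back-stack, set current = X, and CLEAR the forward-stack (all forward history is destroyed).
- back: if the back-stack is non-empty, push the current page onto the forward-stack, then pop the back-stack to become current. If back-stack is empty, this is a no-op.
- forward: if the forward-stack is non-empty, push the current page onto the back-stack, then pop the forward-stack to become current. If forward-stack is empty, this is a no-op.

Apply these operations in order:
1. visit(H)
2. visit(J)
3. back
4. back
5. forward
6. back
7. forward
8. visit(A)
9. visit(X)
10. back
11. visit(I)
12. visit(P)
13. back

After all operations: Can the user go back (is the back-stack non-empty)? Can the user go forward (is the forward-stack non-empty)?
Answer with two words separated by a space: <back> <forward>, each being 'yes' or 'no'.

After 1 (visit(H)): cur=H back=1 fwd=0
After 2 (visit(J)): cur=J back=2 fwd=0
After 3 (back): cur=H back=1 fwd=1
After 4 (back): cur=HOME back=0 fwd=2
After 5 (forward): cur=H back=1 fwd=1
After 6 (back): cur=HOME back=0 fwd=2
After 7 (forward): cur=H back=1 fwd=1
After 8 (visit(A)): cur=A back=2 fwd=0
After 9 (visit(X)): cur=X back=3 fwd=0
After 10 (back): cur=A back=2 fwd=1
After 11 (visit(I)): cur=I back=3 fwd=0
After 12 (visit(P)): cur=P back=4 fwd=0
After 13 (back): cur=I back=3 fwd=1

Answer: yes yes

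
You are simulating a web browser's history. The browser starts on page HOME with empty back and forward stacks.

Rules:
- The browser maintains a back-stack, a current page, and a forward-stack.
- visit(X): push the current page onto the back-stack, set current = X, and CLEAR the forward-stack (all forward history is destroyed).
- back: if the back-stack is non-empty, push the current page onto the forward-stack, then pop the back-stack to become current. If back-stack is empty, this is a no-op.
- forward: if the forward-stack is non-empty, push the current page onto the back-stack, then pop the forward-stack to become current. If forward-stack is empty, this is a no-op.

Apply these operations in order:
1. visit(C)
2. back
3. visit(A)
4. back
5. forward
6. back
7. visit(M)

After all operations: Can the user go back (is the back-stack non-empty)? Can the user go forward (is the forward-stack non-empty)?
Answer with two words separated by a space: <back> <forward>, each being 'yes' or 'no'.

After 1 (visit(C)): cur=C back=1 fwd=0
After 2 (back): cur=HOME back=0 fwd=1
After 3 (visit(A)): cur=A back=1 fwd=0
After 4 (back): cur=HOME back=0 fwd=1
After 5 (forward): cur=A back=1 fwd=0
After 6 (back): cur=HOME back=0 fwd=1
After 7 (visit(M)): cur=M back=1 fwd=0

Answer: yes no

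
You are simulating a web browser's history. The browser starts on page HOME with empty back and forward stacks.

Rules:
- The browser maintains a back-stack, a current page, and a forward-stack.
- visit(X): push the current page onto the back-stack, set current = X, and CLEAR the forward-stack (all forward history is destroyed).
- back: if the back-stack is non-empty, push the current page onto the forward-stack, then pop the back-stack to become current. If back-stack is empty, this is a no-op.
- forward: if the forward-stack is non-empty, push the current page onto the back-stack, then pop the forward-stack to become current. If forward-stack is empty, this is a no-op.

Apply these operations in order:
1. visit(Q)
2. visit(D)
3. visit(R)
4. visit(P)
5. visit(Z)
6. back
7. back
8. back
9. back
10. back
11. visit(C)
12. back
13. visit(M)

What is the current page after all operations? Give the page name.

Answer: M

Derivation:
After 1 (visit(Q)): cur=Q back=1 fwd=0
After 2 (visit(D)): cur=D back=2 fwd=0
After 3 (visit(R)): cur=R back=3 fwd=0
After 4 (visit(P)): cur=P back=4 fwd=0
After 5 (visit(Z)): cur=Z back=5 fwd=0
After 6 (back): cur=P back=4 fwd=1
After 7 (back): cur=R back=3 fwd=2
After 8 (back): cur=D back=2 fwd=3
After 9 (back): cur=Q back=1 fwd=4
After 10 (back): cur=HOME back=0 fwd=5
After 11 (visit(C)): cur=C back=1 fwd=0
After 12 (back): cur=HOME back=0 fwd=1
After 13 (visit(M)): cur=M back=1 fwd=0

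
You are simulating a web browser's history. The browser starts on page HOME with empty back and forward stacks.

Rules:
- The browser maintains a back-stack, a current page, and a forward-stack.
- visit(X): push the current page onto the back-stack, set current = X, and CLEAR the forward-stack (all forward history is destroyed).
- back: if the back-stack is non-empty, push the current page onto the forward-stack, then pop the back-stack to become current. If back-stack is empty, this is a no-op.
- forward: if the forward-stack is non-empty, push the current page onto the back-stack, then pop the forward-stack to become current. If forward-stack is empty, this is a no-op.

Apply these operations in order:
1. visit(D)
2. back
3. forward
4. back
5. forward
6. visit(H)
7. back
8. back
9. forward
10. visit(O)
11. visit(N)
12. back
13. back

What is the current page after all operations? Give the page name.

Answer: D

Derivation:
After 1 (visit(D)): cur=D back=1 fwd=0
After 2 (back): cur=HOME back=0 fwd=1
After 3 (forward): cur=D back=1 fwd=0
After 4 (back): cur=HOME back=0 fwd=1
After 5 (forward): cur=D back=1 fwd=0
After 6 (visit(H)): cur=H back=2 fwd=0
After 7 (back): cur=D back=1 fwd=1
After 8 (back): cur=HOME back=0 fwd=2
After 9 (forward): cur=D back=1 fwd=1
After 10 (visit(O)): cur=O back=2 fwd=0
After 11 (visit(N)): cur=N back=3 fwd=0
After 12 (back): cur=O back=2 fwd=1
After 13 (back): cur=D back=1 fwd=2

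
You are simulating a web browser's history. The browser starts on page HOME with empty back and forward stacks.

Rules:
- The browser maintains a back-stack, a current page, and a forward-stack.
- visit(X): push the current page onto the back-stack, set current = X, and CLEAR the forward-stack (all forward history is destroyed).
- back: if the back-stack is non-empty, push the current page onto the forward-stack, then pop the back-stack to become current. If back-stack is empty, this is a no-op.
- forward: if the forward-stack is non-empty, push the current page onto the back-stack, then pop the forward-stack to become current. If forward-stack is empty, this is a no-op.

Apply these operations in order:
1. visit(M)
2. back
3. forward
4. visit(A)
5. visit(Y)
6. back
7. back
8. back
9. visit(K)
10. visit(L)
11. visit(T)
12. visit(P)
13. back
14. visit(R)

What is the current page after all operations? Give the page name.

Answer: R

Derivation:
After 1 (visit(M)): cur=M back=1 fwd=0
After 2 (back): cur=HOME back=0 fwd=1
After 3 (forward): cur=M back=1 fwd=0
After 4 (visit(A)): cur=A back=2 fwd=0
After 5 (visit(Y)): cur=Y back=3 fwd=0
After 6 (back): cur=A back=2 fwd=1
After 7 (back): cur=M back=1 fwd=2
After 8 (back): cur=HOME back=0 fwd=3
After 9 (visit(K)): cur=K back=1 fwd=0
After 10 (visit(L)): cur=L back=2 fwd=0
After 11 (visit(T)): cur=T back=3 fwd=0
After 12 (visit(P)): cur=P back=4 fwd=0
After 13 (back): cur=T back=3 fwd=1
After 14 (visit(R)): cur=R back=4 fwd=0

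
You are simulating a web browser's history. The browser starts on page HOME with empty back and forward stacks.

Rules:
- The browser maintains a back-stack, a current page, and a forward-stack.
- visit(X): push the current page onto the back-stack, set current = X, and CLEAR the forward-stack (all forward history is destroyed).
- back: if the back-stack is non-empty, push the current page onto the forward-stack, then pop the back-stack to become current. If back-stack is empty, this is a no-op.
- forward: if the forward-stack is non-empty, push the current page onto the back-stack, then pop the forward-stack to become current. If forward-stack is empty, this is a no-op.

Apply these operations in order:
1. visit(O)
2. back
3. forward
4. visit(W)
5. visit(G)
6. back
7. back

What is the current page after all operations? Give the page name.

After 1 (visit(O)): cur=O back=1 fwd=0
After 2 (back): cur=HOME back=0 fwd=1
After 3 (forward): cur=O back=1 fwd=0
After 4 (visit(W)): cur=W back=2 fwd=0
After 5 (visit(G)): cur=G back=3 fwd=0
After 6 (back): cur=W back=2 fwd=1
After 7 (back): cur=O back=1 fwd=2

Answer: O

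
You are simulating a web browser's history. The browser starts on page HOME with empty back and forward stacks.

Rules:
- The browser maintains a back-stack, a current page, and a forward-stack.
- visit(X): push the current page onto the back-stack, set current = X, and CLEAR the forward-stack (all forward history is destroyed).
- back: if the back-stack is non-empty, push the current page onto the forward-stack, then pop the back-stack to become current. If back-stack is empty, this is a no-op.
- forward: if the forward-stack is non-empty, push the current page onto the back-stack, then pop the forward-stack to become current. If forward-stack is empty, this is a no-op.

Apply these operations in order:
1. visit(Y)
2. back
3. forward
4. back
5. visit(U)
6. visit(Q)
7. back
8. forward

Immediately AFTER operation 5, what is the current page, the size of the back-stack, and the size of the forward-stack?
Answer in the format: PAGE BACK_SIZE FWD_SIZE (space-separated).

After 1 (visit(Y)): cur=Y back=1 fwd=0
After 2 (back): cur=HOME back=0 fwd=1
After 3 (forward): cur=Y back=1 fwd=0
After 4 (back): cur=HOME back=0 fwd=1
After 5 (visit(U)): cur=U back=1 fwd=0

U 1 0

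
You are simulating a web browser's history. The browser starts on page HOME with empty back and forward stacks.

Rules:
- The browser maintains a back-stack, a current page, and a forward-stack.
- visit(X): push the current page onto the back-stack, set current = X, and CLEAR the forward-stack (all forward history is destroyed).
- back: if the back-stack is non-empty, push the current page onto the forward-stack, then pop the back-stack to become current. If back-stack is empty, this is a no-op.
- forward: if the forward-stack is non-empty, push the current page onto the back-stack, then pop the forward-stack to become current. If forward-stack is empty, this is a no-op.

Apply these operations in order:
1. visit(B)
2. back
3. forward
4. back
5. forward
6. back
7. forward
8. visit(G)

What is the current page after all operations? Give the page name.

Answer: G

Derivation:
After 1 (visit(B)): cur=B back=1 fwd=0
After 2 (back): cur=HOME back=0 fwd=1
After 3 (forward): cur=B back=1 fwd=0
After 4 (back): cur=HOME back=0 fwd=1
After 5 (forward): cur=B back=1 fwd=0
After 6 (back): cur=HOME back=0 fwd=1
After 7 (forward): cur=B back=1 fwd=0
After 8 (visit(G)): cur=G back=2 fwd=0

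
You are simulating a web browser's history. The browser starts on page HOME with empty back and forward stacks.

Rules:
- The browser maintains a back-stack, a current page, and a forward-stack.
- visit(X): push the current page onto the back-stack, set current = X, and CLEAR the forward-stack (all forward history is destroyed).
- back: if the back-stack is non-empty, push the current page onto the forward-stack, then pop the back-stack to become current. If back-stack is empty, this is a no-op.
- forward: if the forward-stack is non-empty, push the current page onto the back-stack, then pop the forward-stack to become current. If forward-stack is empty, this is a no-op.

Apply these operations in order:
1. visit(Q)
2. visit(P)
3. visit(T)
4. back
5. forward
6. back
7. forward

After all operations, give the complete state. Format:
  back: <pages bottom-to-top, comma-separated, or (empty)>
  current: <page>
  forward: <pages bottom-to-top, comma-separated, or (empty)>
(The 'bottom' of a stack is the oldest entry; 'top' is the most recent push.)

After 1 (visit(Q)): cur=Q back=1 fwd=0
After 2 (visit(P)): cur=P back=2 fwd=0
After 3 (visit(T)): cur=T back=3 fwd=0
After 4 (back): cur=P back=2 fwd=1
After 5 (forward): cur=T back=3 fwd=0
After 6 (back): cur=P back=2 fwd=1
After 7 (forward): cur=T back=3 fwd=0

Answer: back: HOME,Q,P
current: T
forward: (empty)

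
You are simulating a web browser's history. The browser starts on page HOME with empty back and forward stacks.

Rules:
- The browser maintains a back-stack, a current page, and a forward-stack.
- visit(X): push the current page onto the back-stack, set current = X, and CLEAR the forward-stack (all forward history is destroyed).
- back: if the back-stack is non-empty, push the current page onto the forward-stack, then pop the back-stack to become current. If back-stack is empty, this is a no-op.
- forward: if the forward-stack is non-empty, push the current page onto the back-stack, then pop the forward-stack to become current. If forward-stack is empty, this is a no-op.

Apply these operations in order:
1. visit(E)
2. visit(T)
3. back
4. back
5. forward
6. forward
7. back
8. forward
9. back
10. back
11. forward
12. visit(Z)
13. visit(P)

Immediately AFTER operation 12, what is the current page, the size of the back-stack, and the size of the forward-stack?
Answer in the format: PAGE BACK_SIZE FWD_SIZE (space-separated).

After 1 (visit(E)): cur=E back=1 fwd=0
After 2 (visit(T)): cur=T back=2 fwd=0
After 3 (back): cur=E back=1 fwd=1
After 4 (back): cur=HOME back=0 fwd=2
After 5 (forward): cur=E back=1 fwd=1
After 6 (forward): cur=T back=2 fwd=0
After 7 (back): cur=E back=1 fwd=1
After 8 (forward): cur=T back=2 fwd=0
After 9 (back): cur=E back=1 fwd=1
After 10 (back): cur=HOME back=0 fwd=2
After 11 (forward): cur=E back=1 fwd=1
After 12 (visit(Z)): cur=Z back=2 fwd=0

Z 2 0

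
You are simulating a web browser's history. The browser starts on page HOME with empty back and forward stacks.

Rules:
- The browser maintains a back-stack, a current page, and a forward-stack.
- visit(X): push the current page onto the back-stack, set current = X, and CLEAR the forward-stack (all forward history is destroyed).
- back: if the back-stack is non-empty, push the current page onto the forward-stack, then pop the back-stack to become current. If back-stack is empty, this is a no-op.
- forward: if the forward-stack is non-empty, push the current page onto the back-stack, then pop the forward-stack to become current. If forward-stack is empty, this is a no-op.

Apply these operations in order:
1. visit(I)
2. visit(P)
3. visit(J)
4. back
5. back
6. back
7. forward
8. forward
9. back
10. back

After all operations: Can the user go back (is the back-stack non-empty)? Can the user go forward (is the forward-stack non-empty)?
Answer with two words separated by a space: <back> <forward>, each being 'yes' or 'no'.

Answer: no yes

Derivation:
After 1 (visit(I)): cur=I back=1 fwd=0
After 2 (visit(P)): cur=P back=2 fwd=0
After 3 (visit(J)): cur=J back=3 fwd=0
After 4 (back): cur=P back=2 fwd=1
After 5 (back): cur=I back=1 fwd=2
After 6 (back): cur=HOME back=0 fwd=3
After 7 (forward): cur=I back=1 fwd=2
After 8 (forward): cur=P back=2 fwd=1
After 9 (back): cur=I back=1 fwd=2
After 10 (back): cur=HOME back=0 fwd=3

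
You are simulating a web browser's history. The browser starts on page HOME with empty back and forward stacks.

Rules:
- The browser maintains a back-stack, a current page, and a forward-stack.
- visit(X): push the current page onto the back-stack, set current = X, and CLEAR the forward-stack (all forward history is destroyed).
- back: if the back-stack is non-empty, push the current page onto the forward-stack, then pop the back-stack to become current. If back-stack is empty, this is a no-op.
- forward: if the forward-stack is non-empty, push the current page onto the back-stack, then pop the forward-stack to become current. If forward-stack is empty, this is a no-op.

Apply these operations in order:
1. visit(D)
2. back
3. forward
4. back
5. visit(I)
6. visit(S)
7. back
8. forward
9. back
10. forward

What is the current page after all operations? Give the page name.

After 1 (visit(D)): cur=D back=1 fwd=0
After 2 (back): cur=HOME back=0 fwd=1
After 3 (forward): cur=D back=1 fwd=0
After 4 (back): cur=HOME back=0 fwd=1
After 5 (visit(I)): cur=I back=1 fwd=0
After 6 (visit(S)): cur=S back=2 fwd=0
After 7 (back): cur=I back=1 fwd=1
After 8 (forward): cur=S back=2 fwd=0
After 9 (back): cur=I back=1 fwd=1
After 10 (forward): cur=S back=2 fwd=0

Answer: S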